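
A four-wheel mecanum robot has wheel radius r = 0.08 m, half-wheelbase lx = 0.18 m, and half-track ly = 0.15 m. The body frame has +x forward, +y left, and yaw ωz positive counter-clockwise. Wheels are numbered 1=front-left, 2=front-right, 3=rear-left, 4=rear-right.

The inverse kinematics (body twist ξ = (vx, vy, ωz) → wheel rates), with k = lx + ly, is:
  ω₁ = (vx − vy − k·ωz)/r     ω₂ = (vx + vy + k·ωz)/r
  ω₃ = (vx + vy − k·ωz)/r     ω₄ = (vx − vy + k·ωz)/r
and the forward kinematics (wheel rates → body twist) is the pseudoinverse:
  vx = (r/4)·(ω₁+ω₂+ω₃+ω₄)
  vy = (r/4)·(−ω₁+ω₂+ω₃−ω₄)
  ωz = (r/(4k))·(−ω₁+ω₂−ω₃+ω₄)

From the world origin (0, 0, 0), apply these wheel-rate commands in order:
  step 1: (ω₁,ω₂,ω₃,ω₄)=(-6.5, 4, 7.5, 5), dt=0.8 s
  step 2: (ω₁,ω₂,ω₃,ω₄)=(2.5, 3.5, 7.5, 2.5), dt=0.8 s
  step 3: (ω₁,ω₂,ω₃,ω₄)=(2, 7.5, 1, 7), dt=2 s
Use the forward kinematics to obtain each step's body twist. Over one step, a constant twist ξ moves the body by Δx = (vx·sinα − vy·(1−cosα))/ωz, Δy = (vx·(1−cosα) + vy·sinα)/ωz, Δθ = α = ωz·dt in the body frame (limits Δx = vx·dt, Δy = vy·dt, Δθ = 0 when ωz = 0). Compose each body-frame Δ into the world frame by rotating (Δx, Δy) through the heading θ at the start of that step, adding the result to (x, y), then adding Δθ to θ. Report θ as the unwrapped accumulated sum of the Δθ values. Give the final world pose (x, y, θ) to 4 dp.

step 1: ξ=(vx,vy,ωz)=(0.2000, 0.2600, 0.4848), dt=0.8 → body Δ=(0.1162, 0.2335, 0.3879) → world pose (0.1162, 0.2335, 0.3879)
step 2: ξ=(vx,vy,ωz)=(0.3200, 0.1200, -0.2424), dt=0.8 → body Δ=(0.2637, 0.0707, -0.1939) → world pose (0.3335, 0.3986, 0.1939)
step 3: ξ=(vx,vy,ωz)=(0.3500, -0.0100, 0.6970), dt=2.0 → body Δ=(0.5062, 0.3997, 1.3939) → world pose (0.7532, 0.8884, 1.5879)

(0.7532, 0.8884, 1.5879)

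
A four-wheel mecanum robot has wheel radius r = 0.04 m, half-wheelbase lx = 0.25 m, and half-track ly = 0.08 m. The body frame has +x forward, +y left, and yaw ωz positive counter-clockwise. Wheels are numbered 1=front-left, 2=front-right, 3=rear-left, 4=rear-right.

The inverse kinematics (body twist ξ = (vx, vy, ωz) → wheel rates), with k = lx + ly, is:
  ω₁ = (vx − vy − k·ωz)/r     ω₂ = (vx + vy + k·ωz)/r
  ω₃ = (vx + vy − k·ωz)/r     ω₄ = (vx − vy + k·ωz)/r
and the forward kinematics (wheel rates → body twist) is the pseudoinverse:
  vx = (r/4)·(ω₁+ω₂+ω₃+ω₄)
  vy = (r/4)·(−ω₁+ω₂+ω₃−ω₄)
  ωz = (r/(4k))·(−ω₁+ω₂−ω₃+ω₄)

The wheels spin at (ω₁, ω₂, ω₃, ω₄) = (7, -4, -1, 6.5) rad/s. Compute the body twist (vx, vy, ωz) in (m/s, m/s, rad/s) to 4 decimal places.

(0.0850, -0.1850, -0.1061)

k = lx + ly = 0.25 + 0.08 = 0.3300
ω₁+ω₂+ω₃+ω₄ = 8.5000  →  vx = (0.04/4)·8.5000 = 0.0850
−ω₁+ω₂+ω₃−ω₄ = -18.5000  →  vy = (0.04/4)·-18.5000 = -0.1850
−ω₁+ω₂−ω₃+ω₄ = -3.5000  →  ωz = (0.04/1.3200)·-3.5000 = -0.1061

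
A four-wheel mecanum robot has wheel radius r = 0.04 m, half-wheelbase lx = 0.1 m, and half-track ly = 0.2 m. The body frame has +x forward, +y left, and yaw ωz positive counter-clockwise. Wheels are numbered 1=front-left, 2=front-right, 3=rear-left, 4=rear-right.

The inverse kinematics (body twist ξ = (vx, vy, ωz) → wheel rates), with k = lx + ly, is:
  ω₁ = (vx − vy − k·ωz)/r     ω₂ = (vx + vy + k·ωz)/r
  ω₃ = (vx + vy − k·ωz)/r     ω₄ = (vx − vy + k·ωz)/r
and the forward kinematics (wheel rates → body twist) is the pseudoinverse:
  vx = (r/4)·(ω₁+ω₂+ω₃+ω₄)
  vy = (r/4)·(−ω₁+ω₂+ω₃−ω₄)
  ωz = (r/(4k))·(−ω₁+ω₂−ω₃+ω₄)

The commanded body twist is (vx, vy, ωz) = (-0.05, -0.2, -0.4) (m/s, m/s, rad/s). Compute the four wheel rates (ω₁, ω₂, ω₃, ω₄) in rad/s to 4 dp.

(6.7500, -9.2500, -3.2500, 0.7500)

k = lx + ly = 0.1 + 0.2 = 0.3000;  k·ωz = 0.3000·-0.4 = -0.1200
ω₁ (FL) = (vx − vy − k·ωz)/r = 0.2700/0.04 = 6.7500
ω₂ (FR) = (vx + vy + k·ωz)/r = -0.3700/0.04 = -9.2500
ω₃ (RL) = (vx + vy − k·ωz)/r = -0.1300/0.04 = -3.2500
ω₄ (RR) = (vx − vy + k·ωz)/r = 0.0300/0.04 = 0.7500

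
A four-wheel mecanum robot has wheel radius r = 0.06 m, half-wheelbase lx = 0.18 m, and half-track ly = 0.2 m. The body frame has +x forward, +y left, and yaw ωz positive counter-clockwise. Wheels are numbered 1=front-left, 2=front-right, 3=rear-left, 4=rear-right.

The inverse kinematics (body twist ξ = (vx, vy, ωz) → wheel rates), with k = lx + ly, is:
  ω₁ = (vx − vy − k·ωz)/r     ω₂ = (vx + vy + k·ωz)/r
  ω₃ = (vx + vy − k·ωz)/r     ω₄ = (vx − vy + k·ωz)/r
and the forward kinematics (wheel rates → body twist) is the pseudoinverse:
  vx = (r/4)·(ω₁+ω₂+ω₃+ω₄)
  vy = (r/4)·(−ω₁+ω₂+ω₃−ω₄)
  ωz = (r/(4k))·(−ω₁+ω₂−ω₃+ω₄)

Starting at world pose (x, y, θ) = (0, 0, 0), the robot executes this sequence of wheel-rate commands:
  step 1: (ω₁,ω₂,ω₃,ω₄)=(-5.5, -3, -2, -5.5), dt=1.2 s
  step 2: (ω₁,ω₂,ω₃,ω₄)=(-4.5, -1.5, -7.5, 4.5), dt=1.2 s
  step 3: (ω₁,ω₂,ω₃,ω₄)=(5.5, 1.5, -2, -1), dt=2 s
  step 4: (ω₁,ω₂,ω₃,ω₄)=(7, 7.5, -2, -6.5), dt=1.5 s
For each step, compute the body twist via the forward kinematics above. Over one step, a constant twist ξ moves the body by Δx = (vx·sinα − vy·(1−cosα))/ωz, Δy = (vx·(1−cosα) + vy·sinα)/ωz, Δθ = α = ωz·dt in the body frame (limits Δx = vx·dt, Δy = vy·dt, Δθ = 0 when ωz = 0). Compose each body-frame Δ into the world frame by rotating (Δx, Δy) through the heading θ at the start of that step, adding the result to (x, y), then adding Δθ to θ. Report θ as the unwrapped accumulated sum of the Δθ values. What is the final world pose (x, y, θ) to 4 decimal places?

(-0.1141, -0.0026, 0.1895)

step 1: ξ=(vx,vy,ωz)=(-0.2400, 0.0900, -0.0395), dt=1.2 → body Δ=(-0.2853, 0.1148, -0.0474) → world pose (-0.2853, 0.1148, -0.0474)
step 2: ξ=(vx,vy,ωz)=(-0.1350, -0.1350, 0.5921), dt=1.2 → body Δ=(-0.0935, -0.2039, 0.7105) → world pose (-0.3884, -0.0844, 0.6632)
step 3: ξ=(vx,vy,ωz)=(0.0600, -0.0750, -0.1184), dt=2.0 → body Δ=(0.1012, -0.1627, -0.2368) → world pose (-0.2085, -0.1504, 0.4263)
step 4: ξ=(vx,vy,ωz)=(0.0900, 0.0750, -0.1579), dt=1.5 → body Δ=(0.1470, 0.0955, -0.2368) → world pose (-0.1141, -0.0026, 0.1895)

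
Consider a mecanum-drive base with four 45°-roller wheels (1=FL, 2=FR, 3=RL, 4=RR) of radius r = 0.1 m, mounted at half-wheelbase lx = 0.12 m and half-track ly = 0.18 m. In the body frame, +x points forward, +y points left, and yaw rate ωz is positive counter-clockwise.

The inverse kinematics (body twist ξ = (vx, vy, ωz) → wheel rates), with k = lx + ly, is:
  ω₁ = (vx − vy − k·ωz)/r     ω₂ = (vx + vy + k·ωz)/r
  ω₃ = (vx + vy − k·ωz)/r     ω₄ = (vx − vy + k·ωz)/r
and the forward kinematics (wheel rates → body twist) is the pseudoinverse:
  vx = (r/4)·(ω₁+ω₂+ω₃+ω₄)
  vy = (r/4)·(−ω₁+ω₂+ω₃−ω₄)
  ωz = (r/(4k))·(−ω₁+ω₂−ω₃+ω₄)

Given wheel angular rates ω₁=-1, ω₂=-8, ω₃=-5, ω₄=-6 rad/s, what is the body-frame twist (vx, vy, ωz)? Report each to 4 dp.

k = lx + ly = 0.12 + 0.18 = 0.3000
ω₁+ω₂+ω₃+ω₄ = -20.0000  →  vx = (0.1/4)·-20.0000 = -0.5000
−ω₁+ω₂+ω₃−ω₄ = -6.0000  →  vy = (0.1/4)·-6.0000 = -0.1500
−ω₁+ω₂−ω₃+ω₄ = -8.0000  →  ωz = (0.1/1.2000)·-8.0000 = -0.6667

(-0.5000, -0.1500, -0.6667)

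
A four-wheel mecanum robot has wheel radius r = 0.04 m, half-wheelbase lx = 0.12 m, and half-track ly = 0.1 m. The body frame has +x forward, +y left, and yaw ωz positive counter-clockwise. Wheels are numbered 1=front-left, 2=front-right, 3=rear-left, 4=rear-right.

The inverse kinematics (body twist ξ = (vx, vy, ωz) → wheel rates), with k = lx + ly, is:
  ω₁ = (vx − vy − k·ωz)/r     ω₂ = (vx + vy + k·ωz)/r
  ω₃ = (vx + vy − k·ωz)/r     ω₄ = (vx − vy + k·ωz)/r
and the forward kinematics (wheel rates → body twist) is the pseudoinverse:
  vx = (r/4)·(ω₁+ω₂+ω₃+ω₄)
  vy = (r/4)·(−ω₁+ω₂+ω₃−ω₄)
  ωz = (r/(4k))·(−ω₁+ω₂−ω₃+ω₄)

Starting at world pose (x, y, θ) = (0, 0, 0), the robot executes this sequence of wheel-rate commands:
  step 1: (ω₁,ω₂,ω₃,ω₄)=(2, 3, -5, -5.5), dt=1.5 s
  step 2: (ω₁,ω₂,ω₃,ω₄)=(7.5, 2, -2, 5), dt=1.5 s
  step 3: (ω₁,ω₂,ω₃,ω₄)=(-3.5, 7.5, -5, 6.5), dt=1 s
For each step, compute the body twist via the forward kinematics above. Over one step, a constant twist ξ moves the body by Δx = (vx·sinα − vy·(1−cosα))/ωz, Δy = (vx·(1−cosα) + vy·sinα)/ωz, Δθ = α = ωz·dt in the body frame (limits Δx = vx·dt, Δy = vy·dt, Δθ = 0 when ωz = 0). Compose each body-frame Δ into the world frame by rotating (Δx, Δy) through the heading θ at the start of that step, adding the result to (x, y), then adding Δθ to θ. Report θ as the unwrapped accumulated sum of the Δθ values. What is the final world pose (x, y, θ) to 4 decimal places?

(0.1647, -0.1218, 1.1591)

step 1: ξ=(vx,vy,ωz)=(-0.0550, 0.0150, 0.0227), dt=1.5 → body Δ=(-0.0829, 0.0211, 0.0341) → world pose (-0.0829, 0.0211, 0.0341)
step 2: ξ=(vx,vy,ωz)=(0.1250, -0.1250, 0.0682), dt=1.5 → body Δ=(0.1968, -0.1776, 0.1023) → world pose (0.1198, -0.1497, 0.1364)
step 3: ξ=(vx,vy,ωz)=(0.0550, -0.0050, 1.0227), dt=1.0 → body Δ=(0.0482, 0.0216, 1.0227) → world pose (0.1647, -0.1218, 1.1591)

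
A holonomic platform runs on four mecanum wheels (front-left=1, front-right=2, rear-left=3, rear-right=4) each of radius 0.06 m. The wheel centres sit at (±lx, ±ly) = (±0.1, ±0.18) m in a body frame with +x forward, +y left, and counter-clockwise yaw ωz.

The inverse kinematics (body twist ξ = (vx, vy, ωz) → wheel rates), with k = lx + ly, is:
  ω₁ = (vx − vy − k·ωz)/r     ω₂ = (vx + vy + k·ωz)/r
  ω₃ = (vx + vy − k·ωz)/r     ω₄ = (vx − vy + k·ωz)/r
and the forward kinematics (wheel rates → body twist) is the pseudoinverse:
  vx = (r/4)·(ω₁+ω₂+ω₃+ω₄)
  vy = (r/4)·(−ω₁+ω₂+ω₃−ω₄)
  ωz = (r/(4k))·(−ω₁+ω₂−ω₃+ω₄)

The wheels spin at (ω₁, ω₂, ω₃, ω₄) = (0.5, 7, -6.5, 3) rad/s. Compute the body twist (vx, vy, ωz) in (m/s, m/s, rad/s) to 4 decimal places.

(0.0600, -0.0450, 0.8571)

k = lx + ly = 0.1 + 0.18 = 0.2800
ω₁+ω₂+ω₃+ω₄ = 4.0000  →  vx = (0.06/4)·4.0000 = 0.0600
−ω₁+ω₂+ω₃−ω₄ = -3.0000  →  vy = (0.06/4)·-3.0000 = -0.0450
−ω₁+ω₂−ω₃+ω₄ = 16.0000  →  ωz = (0.06/1.1200)·16.0000 = 0.8571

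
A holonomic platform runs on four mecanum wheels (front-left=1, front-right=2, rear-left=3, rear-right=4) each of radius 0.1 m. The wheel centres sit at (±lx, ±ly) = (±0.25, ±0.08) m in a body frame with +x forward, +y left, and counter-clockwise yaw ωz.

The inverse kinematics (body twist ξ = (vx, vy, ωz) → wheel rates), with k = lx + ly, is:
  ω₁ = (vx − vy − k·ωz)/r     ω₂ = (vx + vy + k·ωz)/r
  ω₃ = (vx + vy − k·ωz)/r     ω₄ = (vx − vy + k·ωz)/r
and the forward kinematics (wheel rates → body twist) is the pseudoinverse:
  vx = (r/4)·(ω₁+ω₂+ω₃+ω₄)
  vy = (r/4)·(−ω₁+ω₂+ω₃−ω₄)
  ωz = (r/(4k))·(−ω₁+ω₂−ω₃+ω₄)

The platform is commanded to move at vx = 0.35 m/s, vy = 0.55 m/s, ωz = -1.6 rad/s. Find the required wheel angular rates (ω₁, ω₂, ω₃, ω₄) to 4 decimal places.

k = lx + ly = 0.25 + 0.08 = 0.3300;  k·ωz = 0.3300·-1.6 = -0.5280
ω₁ (FL) = (vx − vy − k·ωz)/r = 0.3280/0.1 = 3.2800
ω₂ (FR) = (vx + vy + k·ωz)/r = 0.3720/0.1 = 3.7200
ω₃ (RL) = (vx + vy − k·ωz)/r = 1.4280/0.1 = 14.2800
ω₄ (RR) = (vx − vy + k·ωz)/r = -0.7280/0.1 = -7.2800

(3.2800, 3.7200, 14.2800, -7.2800)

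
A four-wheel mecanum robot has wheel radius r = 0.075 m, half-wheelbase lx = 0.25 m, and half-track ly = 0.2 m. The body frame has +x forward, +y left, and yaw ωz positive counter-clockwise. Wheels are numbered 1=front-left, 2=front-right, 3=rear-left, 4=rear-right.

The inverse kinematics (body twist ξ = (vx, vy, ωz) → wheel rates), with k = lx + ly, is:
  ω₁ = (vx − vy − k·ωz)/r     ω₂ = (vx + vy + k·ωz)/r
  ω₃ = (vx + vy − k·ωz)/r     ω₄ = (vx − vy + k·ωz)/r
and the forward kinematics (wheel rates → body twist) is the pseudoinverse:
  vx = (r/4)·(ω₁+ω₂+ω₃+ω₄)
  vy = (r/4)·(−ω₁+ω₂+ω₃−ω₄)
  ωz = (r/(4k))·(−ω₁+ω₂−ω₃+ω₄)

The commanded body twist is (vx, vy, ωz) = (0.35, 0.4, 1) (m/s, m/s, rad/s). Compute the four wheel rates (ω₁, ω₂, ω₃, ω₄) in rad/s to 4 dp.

k = lx + ly = 0.25 + 0.2 = 0.4500;  k·ωz = 0.4500·1 = 0.4500
ω₁ (FL) = (vx − vy − k·ωz)/r = -0.5000/0.075 = -6.6667
ω₂ (FR) = (vx + vy + k·ωz)/r = 1.2000/0.075 = 16.0000
ω₃ (RL) = (vx + vy − k·ωz)/r = 0.3000/0.075 = 4.0000
ω₄ (RR) = (vx − vy + k·ωz)/r = 0.4000/0.075 = 5.3333

(-6.6667, 16.0000, 4.0000, 5.3333)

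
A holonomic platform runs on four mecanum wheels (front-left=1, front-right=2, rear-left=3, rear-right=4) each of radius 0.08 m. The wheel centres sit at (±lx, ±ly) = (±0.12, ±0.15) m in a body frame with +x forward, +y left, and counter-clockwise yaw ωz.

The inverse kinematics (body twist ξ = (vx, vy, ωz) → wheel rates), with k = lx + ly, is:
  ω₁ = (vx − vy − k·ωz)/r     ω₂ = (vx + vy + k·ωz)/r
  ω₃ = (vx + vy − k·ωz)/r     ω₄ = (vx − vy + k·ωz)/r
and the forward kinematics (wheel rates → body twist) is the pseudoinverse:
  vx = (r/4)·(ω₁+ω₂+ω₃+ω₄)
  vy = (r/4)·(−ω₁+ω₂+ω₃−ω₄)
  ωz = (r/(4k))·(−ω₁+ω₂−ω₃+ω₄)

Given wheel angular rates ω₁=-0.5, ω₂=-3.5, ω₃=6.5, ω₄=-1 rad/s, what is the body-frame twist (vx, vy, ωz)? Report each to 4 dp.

(0.0300, 0.0900, -0.7778)

k = lx + ly = 0.12 + 0.15 = 0.2700
ω₁+ω₂+ω₃+ω₄ = 1.5000  →  vx = (0.08/4)·1.5000 = 0.0300
−ω₁+ω₂+ω₃−ω₄ = 4.5000  →  vy = (0.08/4)·4.5000 = 0.0900
−ω₁+ω₂−ω₃+ω₄ = -10.5000  →  ωz = (0.08/1.0800)·-10.5000 = -0.7778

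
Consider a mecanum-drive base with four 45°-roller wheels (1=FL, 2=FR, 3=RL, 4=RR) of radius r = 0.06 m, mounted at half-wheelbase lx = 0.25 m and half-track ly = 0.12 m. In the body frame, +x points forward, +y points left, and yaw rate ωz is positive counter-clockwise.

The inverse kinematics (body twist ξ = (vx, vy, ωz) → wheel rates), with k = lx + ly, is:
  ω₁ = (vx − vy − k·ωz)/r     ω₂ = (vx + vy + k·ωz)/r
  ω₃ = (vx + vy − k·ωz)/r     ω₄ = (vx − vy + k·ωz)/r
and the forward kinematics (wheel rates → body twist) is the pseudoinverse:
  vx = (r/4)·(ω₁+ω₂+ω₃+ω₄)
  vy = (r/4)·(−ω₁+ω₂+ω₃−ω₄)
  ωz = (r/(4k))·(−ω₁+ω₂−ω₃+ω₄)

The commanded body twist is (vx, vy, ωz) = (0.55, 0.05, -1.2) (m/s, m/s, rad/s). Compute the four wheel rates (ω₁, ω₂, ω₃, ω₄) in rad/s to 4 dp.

(15.7333, 2.6000, 17.4000, 0.9333)

k = lx + ly = 0.25 + 0.12 = 0.3700;  k·ωz = 0.3700·-1.2 = -0.4440
ω₁ (FL) = (vx − vy − k·ωz)/r = 0.9440/0.06 = 15.7333
ω₂ (FR) = (vx + vy + k·ωz)/r = 0.1560/0.06 = 2.6000
ω₃ (RL) = (vx + vy − k·ωz)/r = 1.0440/0.06 = 17.4000
ω₄ (RR) = (vx − vy + k·ωz)/r = 0.0560/0.06 = 0.9333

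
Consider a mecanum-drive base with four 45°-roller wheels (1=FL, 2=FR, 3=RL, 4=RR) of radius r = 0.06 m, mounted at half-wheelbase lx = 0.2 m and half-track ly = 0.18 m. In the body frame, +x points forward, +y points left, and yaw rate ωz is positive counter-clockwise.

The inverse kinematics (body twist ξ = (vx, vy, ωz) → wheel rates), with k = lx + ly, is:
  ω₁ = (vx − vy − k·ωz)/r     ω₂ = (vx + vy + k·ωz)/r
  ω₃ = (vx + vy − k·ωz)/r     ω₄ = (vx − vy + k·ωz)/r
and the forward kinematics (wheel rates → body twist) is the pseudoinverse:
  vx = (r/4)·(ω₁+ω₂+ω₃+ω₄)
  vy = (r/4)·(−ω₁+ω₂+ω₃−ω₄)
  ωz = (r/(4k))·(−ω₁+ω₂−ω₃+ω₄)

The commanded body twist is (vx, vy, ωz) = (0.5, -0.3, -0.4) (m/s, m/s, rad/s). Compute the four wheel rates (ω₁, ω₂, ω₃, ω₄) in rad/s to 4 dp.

k = lx + ly = 0.2 + 0.18 = 0.3800;  k·ωz = 0.3800·-0.4 = -0.1520
ω₁ (FL) = (vx − vy − k·ωz)/r = 0.9520/0.06 = 15.8667
ω₂ (FR) = (vx + vy + k·ωz)/r = 0.0480/0.06 = 0.8000
ω₃ (RL) = (vx + vy − k·ωz)/r = 0.3520/0.06 = 5.8667
ω₄ (RR) = (vx − vy + k·ωz)/r = 0.6480/0.06 = 10.8000

(15.8667, 0.8000, 5.8667, 10.8000)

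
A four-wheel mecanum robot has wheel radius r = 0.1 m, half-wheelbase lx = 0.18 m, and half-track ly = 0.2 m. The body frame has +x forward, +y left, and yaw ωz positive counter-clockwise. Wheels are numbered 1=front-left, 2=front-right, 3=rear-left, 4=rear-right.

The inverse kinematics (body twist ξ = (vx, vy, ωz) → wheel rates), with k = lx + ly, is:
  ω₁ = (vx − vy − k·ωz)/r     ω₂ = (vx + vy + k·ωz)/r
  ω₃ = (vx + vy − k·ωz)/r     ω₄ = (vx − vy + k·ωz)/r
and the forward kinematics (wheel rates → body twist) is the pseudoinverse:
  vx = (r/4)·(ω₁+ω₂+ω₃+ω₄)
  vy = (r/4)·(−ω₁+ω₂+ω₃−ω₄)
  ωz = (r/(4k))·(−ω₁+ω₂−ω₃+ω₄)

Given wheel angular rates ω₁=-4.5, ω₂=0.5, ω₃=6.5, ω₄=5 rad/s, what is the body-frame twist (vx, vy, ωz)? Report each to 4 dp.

k = lx + ly = 0.18 + 0.2 = 0.3800
ω₁+ω₂+ω₃+ω₄ = 7.5000  →  vx = (0.1/4)·7.5000 = 0.1875
−ω₁+ω₂+ω₃−ω₄ = 6.5000  →  vy = (0.1/4)·6.5000 = 0.1625
−ω₁+ω₂−ω₃+ω₄ = 3.5000  →  ωz = (0.1/1.5200)·3.5000 = 0.2303

(0.1875, 0.1625, 0.2303)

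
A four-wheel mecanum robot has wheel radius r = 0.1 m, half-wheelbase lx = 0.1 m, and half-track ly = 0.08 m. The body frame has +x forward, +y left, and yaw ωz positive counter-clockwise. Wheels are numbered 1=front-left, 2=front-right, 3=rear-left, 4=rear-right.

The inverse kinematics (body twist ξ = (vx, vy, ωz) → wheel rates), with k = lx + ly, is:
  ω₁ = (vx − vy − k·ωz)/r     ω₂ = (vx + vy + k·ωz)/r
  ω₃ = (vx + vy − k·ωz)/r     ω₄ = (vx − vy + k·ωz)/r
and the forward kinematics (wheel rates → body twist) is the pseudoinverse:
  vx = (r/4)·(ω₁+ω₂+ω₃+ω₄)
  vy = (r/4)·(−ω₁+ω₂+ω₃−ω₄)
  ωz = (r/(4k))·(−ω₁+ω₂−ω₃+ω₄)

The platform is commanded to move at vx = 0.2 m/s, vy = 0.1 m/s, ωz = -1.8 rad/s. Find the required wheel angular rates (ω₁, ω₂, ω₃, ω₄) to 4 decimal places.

k = lx + ly = 0.1 + 0.08 = 0.1800;  k·ωz = 0.1800·-1.8 = -0.3240
ω₁ (FL) = (vx − vy − k·ωz)/r = 0.4240/0.1 = 4.2400
ω₂ (FR) = (vx + vy + k·ωz)/r = -0.0240/0.1 = -0.2400
ω₃ (RL) = (vx + vy − k·ωz)/r = 0.6240/0.1 = 6.2400
ω₄ (RR) = (vx − vy + k·ωz)/r = -0.2240/0.1 = -2.2400

(4.2400, -0.2400, 6.2400, -2.2400)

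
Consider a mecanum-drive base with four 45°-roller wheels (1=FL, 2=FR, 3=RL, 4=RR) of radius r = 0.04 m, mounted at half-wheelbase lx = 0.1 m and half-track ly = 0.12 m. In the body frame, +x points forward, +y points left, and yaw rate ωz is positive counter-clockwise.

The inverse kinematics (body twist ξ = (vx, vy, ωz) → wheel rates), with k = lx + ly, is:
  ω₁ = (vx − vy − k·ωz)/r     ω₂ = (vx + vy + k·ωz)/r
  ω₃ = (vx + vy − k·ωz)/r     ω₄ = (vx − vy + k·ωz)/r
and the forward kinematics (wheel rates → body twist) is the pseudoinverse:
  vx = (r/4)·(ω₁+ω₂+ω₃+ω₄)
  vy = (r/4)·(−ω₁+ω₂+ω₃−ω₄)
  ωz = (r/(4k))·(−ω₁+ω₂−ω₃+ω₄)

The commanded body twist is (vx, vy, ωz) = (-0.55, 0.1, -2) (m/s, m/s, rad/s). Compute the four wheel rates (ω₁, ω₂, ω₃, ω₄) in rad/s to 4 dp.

k = lx + ly = 0.1 + 0.12 = 0.2200;  k·ωz = 0.2200·-2 = -0.4400
ω₁ (FL) = (vx − vy − k·ωz)/r = -0.2100/0.04 = -5.2500
ω₂ (FR) = (vx + vy + k·ωz)/r = -0.8900/0.04 = -22.2500
ω₃ (RL) = (vx + vy − k·ωz)/r = -0.0100/0.04 = -0.2500
ω₄ (RR) = (vx − vy + k·ωz)/r = -1.0900/0.04 = -27.2500

(-5.2500, -22.2500, -0.2500, -27.2500)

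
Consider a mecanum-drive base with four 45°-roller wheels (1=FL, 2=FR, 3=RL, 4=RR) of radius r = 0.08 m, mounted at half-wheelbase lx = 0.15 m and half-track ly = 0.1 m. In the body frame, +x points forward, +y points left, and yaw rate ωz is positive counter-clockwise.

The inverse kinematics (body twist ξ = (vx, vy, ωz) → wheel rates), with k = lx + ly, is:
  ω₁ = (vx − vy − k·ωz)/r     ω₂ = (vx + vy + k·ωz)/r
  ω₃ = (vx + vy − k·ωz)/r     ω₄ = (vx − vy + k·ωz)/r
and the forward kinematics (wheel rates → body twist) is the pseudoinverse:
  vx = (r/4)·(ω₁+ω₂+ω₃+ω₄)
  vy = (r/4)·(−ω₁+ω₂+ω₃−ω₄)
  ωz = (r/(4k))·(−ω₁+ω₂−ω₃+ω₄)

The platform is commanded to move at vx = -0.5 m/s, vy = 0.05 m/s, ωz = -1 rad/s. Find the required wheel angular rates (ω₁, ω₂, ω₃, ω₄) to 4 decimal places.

(-3.7500, -8.7500, -2.5000, -10.0000)

k = lx + ly = 0.15 + 0.1 = 0.2500;  k·ωz = 0.2500·-1 = -0.2500
ω₁ (FL) = (vx − vy − k·ωz)/r = -0.3000/0.08 = -3.7500
ω₂ (FR) = (vx + vy + k·ωz)/r = -0.7000/0.08 = -8.7500
ω₃ (RL) = (vx + vy − k·ωz)/r = -0.2000/0.08 = -2.5000
ω₄ (RR) = (vx − vy + k·ωz)/r = -0.8000/0.08 = -10.0000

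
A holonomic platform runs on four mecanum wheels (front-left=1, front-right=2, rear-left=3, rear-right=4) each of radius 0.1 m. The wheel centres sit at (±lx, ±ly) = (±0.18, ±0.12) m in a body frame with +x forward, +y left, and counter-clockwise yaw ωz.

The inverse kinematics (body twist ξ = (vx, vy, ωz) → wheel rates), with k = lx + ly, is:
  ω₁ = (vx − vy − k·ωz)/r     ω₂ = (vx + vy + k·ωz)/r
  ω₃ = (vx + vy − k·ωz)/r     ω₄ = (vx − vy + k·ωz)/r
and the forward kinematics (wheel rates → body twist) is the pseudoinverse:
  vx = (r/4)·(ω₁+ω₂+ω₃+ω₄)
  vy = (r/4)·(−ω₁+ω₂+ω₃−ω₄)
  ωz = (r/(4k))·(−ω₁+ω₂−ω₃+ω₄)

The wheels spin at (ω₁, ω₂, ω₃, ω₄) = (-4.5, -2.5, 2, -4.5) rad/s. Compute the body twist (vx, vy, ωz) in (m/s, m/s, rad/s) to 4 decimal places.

k = lx + ly = 0.18 + 0.12 = 0.3000
ω₁+ω₂+ω₃+ω₄ = -9.5000  →  vx = (0.1/4)·-9.5000 = -0.2375
−ω₁+ω₂+ω₃−ω₄ = 8.5000  →  vy = (0.1/4)·8.5000 = 0.2125
−ω₁+ω₂−ω₃+ω₄ = -4.5000  →  ωz = (0.1/1.2000)·-4.5000 = -0.3750

(-0.2375, 0.2125, -0.3750)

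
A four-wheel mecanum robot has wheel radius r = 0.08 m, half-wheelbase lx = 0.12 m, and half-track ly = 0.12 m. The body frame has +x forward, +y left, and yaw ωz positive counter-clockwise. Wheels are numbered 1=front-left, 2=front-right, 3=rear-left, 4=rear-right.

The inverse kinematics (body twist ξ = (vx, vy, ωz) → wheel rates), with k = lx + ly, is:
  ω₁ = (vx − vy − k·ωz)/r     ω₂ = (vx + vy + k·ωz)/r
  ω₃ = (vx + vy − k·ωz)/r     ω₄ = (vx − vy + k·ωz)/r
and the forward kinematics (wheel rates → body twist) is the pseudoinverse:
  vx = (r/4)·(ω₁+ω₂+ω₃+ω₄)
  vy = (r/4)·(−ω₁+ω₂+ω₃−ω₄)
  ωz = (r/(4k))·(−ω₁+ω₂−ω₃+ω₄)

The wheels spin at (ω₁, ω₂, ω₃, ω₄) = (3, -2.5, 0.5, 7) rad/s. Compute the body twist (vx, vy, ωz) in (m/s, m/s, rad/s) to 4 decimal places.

(0.1600, -0.2400, 0.0833)

k = lx + ly = 0.12 + 0.12 = 0.2400
ω₁+ω₂+ω₃+ω₄ = 8.0000  →  vx = (0.08/4)·8.0000 = 0.1600
−ω₁+ω₂+ω₃−ω₄ = -12.0000  →  vy = (0.08/4)·-12.0000 = -0.2400
−ω₁+ω₂−ω₃+ω₄ = 1.0000  →  ωz = (0.08/0.9600)·1.0000 = 0.0833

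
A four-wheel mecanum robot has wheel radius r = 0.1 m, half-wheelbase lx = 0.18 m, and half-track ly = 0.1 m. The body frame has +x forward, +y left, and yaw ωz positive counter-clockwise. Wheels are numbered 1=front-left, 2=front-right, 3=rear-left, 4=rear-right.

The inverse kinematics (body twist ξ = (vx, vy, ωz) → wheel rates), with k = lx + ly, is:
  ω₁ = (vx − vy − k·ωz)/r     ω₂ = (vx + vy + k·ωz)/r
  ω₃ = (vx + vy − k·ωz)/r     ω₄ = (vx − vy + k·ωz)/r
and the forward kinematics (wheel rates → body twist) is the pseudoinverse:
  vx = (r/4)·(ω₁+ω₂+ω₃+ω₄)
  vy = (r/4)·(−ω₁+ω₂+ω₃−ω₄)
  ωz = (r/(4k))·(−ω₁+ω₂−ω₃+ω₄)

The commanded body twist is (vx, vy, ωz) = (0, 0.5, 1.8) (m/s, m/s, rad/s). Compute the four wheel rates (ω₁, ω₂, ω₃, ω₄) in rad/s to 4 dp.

k = lx + ly = 0.18 + 0.1 = 0.2800;  k·ωz = 0.2800·1.8 = 0.5040
ω₁ (FL) = (vx − vy − k·ωz)/r = -1.0040/0.1 = -10.0400
ω₂ (FR) = (vx + vy + k·ωz)/r = 1.0040/0.1 = 10.0400
ω₃ (RL) = (vx + vy − k·ωz)/r = -0.0040/0.1 = -0.0400
ω₄ (RR) = (vx − vy + k·ωz)/r = 0.0040/0.1 = 0.0400

(-10.0400, 10.0400, -0.0400, 0.0400)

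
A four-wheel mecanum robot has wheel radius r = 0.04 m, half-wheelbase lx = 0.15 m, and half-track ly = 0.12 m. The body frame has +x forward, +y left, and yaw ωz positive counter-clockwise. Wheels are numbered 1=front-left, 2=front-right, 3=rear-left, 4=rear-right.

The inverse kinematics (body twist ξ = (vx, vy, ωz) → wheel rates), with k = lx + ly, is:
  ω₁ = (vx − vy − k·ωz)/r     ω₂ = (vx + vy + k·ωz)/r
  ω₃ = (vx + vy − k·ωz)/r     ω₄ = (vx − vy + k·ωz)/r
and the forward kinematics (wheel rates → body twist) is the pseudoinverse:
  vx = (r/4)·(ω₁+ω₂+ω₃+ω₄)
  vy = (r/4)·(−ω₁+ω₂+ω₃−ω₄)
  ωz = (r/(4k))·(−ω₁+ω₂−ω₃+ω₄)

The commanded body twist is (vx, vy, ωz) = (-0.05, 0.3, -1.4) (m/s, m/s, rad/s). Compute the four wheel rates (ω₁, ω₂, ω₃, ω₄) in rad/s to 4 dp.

(0.7000, -3.2000, 15.7000, -18.2000)

k = lx + ly = 0.15 + 0.12 = 0.2700;  k·ωz = 0.2700·-1.4 = -0.3780
ω₁ (FL) = (vx − vy − k·ωz)/r = 0.0280/0.04 = 0.7000
ω₂ (FR) = (vx + vy + k·ωz)/r = -0.1280/0.04 = -3.2000
ω₃ (RL) = (vx + vy − k·ωz)/r = 0.6280/0.04 = 15.7000
ω₄ (RR) = (vx − vy + k·ωz)/r = -0.7280/0.04 = -18.2000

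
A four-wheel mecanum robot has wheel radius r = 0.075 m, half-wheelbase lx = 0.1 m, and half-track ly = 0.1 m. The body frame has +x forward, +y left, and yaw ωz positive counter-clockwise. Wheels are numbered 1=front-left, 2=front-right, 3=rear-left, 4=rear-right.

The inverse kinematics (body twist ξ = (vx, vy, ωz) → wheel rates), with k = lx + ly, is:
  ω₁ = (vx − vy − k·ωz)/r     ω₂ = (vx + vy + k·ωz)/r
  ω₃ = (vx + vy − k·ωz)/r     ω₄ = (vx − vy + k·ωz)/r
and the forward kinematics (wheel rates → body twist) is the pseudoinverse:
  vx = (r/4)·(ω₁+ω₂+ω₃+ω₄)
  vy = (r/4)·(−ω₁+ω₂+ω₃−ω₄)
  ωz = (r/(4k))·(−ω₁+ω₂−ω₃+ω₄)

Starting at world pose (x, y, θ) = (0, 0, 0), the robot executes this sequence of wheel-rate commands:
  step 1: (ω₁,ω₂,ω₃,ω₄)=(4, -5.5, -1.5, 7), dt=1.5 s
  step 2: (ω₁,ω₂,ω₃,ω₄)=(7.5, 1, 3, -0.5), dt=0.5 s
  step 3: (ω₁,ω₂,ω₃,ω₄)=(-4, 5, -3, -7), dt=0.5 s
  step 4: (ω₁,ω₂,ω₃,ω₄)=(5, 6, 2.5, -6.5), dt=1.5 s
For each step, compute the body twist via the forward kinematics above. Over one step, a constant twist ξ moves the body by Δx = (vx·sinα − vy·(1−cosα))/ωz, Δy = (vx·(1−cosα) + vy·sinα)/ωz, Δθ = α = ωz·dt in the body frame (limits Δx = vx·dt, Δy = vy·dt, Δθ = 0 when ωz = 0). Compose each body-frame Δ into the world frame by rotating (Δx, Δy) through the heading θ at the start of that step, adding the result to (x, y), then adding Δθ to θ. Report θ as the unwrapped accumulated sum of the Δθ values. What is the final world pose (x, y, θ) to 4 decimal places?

step 1: ξ=(vx,vy,ωz)=(0.0750, -0.3375, -0.0937), dt=1.5 → body Δ=(0.0766, -0.5125, -0.1406) → world pose (0.0766, -0.5125, -0.1406)
step 2: ξ=(vx,vy,ωz)=(0.2062, -0.0563, -0.9375), dt=0.5 → body Δ=(0.0929, -0.0508, -0.4687) → world pose (0.1615, -0.5758, -0.6094)
step 3: ξ=(vx,vy,ωz)=(-0.1688, 0.2438, 0.4687), dt=0.5 → body Δ=(-0.0978, 0.1109, 0.2344) → world pose (0.1447, -0.4289, -0.3750)
step 4: ξ=(vx,vy,ωz)=(0.1312, 0.1875, -0.7500), dt=1.5 → body Δ=(0.3001, 0.1260, -1.1250) → world pose (0.4701, -0.4215, -1.5000)

(0.4701, -0.4215, -1.5000)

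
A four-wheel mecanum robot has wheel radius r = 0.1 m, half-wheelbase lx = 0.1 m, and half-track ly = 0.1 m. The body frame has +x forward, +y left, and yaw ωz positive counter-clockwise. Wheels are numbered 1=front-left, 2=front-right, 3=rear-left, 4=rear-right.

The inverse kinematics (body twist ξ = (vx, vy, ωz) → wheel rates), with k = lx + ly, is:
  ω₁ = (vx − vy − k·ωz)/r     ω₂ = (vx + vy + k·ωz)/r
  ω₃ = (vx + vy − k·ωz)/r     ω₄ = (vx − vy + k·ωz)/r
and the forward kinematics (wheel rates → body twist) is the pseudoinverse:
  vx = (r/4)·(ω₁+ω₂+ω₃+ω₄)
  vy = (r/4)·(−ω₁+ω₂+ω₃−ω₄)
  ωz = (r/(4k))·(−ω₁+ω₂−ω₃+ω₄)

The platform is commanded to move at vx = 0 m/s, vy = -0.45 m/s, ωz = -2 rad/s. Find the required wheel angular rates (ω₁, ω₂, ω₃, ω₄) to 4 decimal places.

(8.5000, -8.5000, -0.5000, 0.5000)

k = lx + ly = 0.1 + 0.1 = 0.2000;  k·ωz = 0.2000·-2 = -0.4000
ω₁ (FL) = (vx − vy − k·ωz)/r = 0.8500/0.1 = 8.5000
ω₂ (FR) = (vx + vy + k·ωz)/r = -0.8500/0.1 = -8.5000
ω₃ (RL) = (vx + vy − k·ωz)/r = -0.0500/0.1 = -0.5000
ω₄ (RR) = (vx − vy + k·ωz)/r = 0.0500/0.1 = 0.5000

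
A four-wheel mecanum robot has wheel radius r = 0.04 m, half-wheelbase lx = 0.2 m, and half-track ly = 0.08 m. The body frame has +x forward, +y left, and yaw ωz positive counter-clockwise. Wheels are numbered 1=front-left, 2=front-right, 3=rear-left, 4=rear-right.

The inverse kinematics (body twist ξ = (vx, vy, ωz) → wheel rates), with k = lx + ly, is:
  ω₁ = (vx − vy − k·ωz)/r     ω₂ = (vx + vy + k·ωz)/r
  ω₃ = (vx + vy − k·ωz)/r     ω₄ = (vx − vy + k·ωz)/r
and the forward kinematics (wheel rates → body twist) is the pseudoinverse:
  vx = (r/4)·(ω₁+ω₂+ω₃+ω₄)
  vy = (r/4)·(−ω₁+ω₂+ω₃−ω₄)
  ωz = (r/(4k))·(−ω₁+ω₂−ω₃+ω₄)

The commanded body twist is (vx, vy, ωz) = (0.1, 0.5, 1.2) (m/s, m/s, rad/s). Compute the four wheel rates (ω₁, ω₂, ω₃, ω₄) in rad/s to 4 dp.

k = lx + ly = 0.2 + 0.08 = 0.2800;  k·ωz = 0.2800·1.2 = 0.3360
ω₁ (FL) = (vx − vy − k·ωz)/r = -0.7360/0.04 = -18.4000
ω₂ (FR) = (vx + vy + k·ωz)/r = 0.9360/0.04 = 23.4000
ω₃ (RL) = (vx + vy − k·ωz)/r = 0.2640/0.04 = 6.6000
ω₄ (RR) = (vx − vy + k·ωz)/r = -0.0640/0.04 = -1.6000

(-18.4000, 23.4000, 6.6000, -1.6000)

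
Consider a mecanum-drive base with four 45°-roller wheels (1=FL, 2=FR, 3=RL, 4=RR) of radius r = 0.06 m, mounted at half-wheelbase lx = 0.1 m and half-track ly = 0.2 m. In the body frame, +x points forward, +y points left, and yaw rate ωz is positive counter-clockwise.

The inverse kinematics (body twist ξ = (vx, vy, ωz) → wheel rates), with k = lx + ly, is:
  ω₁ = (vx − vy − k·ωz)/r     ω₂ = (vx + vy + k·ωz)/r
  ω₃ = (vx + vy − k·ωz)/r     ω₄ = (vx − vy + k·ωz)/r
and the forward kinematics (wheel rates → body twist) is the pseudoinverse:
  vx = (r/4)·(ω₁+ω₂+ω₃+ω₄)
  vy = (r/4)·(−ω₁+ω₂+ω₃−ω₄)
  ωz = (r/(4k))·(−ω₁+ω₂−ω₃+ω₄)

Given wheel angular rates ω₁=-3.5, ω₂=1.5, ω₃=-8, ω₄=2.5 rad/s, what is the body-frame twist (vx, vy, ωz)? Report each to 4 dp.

k = lx + ly = 0.1 + 0.2 = 0.3000
ω₁+ω₂+ω₃+ω₄ = -7.5000  →  vx = (0.06/4)·-7.5000 = -0.1125
−ω₁+ω₂+ω₃−ω₄ = -5.5000  →  vy = (0.06/4)·-5.5000 = -0.0825
−ω₁+ω₂−ω₃+ω₄ = 15.5000  →  ωz = (0.06/1.2000)·15.5000 = 0.7750

(-0.1125, -0.0825, 0.7750)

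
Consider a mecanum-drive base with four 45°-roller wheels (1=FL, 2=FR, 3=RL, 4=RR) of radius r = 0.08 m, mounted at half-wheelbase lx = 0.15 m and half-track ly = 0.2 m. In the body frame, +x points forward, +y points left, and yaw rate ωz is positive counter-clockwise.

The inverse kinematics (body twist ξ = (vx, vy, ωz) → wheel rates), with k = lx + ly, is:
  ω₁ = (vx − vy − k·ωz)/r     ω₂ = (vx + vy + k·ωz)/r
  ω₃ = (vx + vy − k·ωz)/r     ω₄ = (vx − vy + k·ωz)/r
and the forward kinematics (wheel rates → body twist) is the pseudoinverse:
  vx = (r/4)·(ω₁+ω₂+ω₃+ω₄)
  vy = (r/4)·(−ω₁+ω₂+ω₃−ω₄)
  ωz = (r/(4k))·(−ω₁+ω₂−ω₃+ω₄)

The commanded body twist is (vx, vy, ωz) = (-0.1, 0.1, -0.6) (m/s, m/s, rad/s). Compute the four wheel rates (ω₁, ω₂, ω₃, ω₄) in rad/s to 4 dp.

(0.1250, -2.6250, 2.6250, -5.1250)

k = lx + ly = 0.15 + 0.2 = 0.3500;  k·ωz = 0.3500·-0.6 = -0.2100
ω₁ (FL) = (vx − vy − k·ωz)/r = 0.0100/0.08 = 0.1250
ω₂ (FR) = (vx + vy + k·ωz)/r = -0.2100/0.08 = -2.6250
ω₃ (RL) = (vx + vy − k·ωz)/r = 0.2100/0.08 = 2.6250
ω₄ (RR) = (vx − vy + k·ωz)/r = -0.4100/0.08 = -5.1250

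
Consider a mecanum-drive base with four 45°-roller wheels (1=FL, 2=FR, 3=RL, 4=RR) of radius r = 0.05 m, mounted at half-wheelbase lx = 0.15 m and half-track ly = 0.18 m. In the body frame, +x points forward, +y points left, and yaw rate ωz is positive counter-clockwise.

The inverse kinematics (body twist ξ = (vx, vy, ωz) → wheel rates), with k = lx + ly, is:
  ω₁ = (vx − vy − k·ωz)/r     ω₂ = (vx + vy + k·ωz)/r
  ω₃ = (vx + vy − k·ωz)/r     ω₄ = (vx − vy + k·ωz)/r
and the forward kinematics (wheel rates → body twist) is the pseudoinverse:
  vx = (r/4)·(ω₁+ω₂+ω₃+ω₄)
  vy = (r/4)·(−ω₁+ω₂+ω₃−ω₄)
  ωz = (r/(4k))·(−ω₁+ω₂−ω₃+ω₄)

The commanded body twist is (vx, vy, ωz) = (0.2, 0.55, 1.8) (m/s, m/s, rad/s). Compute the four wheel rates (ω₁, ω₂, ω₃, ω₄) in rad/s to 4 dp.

(-18.8800, 26.8800, 3.1200, 4.8800)

k = lx + ly = 0.15 + 0.18 = 0.3300;  k·ωz = 0.3300·1.8 = 0.5940
ω₁ (FL) = (vx − vy − k·ωz)/r = -0.9440/0.05 = -18.8800
ω₂ (FR) = (vx + vy + k·ωz)/r = 1.3440/0.05 = 26.8800
ω₃ (RL) = (vx + vy − k·ωz)/r = 0.1560/0.05 = 3.1200
ω₄ (RR) = (vx − vy + k·ωz)/r = 0.2440/0.05 = 4.8800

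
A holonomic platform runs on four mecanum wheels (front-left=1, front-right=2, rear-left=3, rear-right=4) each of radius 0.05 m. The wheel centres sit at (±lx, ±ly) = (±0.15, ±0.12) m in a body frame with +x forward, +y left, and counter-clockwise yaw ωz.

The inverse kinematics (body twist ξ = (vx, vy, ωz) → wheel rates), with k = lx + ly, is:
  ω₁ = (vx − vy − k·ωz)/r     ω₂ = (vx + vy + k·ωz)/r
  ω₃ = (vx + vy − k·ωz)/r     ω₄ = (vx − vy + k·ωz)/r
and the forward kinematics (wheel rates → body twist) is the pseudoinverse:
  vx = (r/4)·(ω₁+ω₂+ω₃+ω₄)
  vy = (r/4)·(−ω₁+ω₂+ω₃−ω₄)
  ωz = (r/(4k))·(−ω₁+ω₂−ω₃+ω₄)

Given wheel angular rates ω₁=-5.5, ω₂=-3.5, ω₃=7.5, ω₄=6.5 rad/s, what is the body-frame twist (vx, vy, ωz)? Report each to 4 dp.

k = lx + ly = 0.15 + 0.12 = 0.2700
ω₁+ω₂+ω₃+ω₄ = 5.0000  →  vx = (0.05/4)·5.0000 = 0.0625
−ω₁+ω₂+ω₃−ω₄ = 3.0000  →  vy = (0.05/4)·3.0000 = 0.0375
−ω₁+ω₂−ω₃+ω₄ = 1.0000  →  ωz = (0.05/1.0800)·1.0000 = 0.0463

(0.0625, 0.0375, 0.0463)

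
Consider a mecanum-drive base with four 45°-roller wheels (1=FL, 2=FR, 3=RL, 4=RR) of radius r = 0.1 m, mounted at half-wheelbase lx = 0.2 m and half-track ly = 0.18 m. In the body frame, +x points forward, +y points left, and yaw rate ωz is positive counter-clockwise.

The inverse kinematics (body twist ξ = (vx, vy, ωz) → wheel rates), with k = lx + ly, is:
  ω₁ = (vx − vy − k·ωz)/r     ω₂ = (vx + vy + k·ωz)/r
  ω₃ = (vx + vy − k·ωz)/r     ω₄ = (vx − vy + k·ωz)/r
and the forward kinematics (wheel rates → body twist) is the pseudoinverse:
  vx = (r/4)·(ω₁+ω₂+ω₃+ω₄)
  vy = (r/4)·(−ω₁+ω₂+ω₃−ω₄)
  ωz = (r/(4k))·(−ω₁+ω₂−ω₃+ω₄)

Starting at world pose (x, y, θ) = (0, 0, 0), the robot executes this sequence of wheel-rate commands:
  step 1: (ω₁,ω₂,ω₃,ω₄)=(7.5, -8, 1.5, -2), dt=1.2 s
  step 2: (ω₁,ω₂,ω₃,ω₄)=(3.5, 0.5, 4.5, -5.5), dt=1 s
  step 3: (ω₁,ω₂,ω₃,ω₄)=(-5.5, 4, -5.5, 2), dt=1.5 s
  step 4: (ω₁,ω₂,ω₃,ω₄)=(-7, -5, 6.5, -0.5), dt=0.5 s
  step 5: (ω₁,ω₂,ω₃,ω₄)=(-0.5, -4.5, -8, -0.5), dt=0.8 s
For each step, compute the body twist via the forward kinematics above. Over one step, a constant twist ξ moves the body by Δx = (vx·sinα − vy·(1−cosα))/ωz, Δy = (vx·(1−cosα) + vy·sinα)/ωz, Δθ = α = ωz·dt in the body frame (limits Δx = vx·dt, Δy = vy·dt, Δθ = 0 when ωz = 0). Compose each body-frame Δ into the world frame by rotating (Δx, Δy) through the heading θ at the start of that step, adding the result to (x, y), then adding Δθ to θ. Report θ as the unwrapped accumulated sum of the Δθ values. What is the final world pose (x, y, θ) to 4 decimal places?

step 1: ξ=(vx,vy,ωz)=(-0.0250, -0.3000, -1.2500), dt=1.2 → body Δ=(-0.2430, -0.2208, -1.5000) → world pose (-0.2430, -0.2208, -1.5000)
step 2: ξ=(vx,vy,ωz)=(0.0750, 0.1750, -0.8553), dt=1.0 → body Δ=(0.1366, 0.1243, -0.8553) → world pose (-0.1094, -0.3482, -2.3553)
step 3: ξ=(vx,vy,ωz)=(-0.1250, 0.0500, 1.1184), dt=1.5 → body Δ=(-0.1606, -0.0792, 1.6776) → world pose (-0.0520, -0.1786, -0.6776)
step 4: ξ=(vx,vy,ωz)=(-0.1500, 0.2250, -0.3289), dt=0.5 → body Δ=(-0.0654, 0.1181, -0.1645) → world pose (-0.0289, -0.0455, -0.8421)
step 5: ξ=(vx,vy,ωz)=(-0.3375, -0.2875, 0.2303), dt=0.8 → body Δ=(-0.2474, -0.2535, 0.1842) → world pose (-0.3827, -0.0298, -0.6579)

(-0.3827, -0.0298, -0.6579)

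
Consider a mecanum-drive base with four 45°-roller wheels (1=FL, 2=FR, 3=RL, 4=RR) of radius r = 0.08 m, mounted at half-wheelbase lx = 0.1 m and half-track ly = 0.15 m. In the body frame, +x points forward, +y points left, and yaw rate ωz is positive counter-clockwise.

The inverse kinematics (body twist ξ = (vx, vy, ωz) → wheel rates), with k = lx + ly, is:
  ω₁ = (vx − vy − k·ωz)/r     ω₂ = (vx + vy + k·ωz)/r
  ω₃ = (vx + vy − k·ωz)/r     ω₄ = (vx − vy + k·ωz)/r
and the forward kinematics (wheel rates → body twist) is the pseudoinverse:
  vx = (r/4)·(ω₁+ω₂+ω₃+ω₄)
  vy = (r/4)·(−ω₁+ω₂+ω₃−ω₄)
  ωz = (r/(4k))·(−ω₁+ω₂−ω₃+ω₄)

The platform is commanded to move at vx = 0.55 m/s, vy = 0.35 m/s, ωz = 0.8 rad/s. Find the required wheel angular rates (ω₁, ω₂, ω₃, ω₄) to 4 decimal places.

k = lx + ly = 0.1 + 0.15 = 0.2500;  k·ωz = 0.2500·0.8 = 0.2000
ω₁ (FL) = (vx − vy − k·ωz)/r = 0.0000/0.08 = 0.0000
ω₂ (FR) = (vx + vy + k·ωz)/r = 1.1000/0.08 = 13.7500
ω₃ (RL) = (vx + vy − k·ωz)/r = 0.7000/0.08 = 8.7500
ω₄ (RR) = (vx − vy + k·ωz)/r = 0.4000/0.08 = 5.0000

(0.0000, 13.7500, 8.7500, 5.0000)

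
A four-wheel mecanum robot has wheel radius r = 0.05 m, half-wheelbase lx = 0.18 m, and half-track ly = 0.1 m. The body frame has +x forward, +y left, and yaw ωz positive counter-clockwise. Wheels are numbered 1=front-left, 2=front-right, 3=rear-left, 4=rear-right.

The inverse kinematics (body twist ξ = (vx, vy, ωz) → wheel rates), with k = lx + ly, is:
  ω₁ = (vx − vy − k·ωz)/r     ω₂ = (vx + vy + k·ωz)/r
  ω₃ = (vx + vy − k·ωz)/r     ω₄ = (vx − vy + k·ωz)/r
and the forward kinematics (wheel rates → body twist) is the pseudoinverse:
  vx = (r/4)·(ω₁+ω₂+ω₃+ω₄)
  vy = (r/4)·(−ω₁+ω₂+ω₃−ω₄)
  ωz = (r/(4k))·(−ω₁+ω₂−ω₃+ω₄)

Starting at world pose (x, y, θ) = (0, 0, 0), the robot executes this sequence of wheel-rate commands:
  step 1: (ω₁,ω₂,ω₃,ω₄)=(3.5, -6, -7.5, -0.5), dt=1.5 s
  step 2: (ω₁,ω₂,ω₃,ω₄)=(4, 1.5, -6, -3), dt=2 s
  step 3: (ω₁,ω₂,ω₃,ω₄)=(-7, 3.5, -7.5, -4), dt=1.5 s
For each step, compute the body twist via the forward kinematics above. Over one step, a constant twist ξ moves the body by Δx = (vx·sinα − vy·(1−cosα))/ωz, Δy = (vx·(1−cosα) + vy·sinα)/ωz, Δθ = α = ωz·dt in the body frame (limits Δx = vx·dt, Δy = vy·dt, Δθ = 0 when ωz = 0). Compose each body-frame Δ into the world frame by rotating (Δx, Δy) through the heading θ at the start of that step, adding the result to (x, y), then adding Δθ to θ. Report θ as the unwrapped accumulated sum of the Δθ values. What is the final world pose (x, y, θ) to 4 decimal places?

(-0.6261, -0.3878, 0.8147)

step 1: ξ=(vx,vy,ωz)=(-0.1313, -0.2063, -0.1116), dt=1.5 → body Δ=(-0.2218, -0.2915, -0.1674) → world pose (-0.2218, -0.2915, -0.1674)
step 2: ξ=(vx,vy,ωz)=(-0.0438, -0.0688, 0.0223), dt=2.0 → body Δ=(-0.0844, -0.1394, 0.0446) → world pose (-0.3282, -0.4149, -0.1228)
step 3: ξ=(vx,vy,ωz)=(-0.1875, 0.0875, 0.6250), dt=1.5 → body Δ=(-0.2990, -0.0096, 0.9375) → world pose (-0.6261, -0.3878, 0.8147)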